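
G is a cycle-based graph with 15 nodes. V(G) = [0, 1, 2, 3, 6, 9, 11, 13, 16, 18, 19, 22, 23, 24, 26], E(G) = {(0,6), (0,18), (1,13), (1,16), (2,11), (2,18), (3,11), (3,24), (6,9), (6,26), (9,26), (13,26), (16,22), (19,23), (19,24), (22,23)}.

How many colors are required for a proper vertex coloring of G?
χ(G) = 3

Clique number ω(G) = 3 (lower bound: χ ≥ ω).
The clique on [6, 9, 26] has size 3, forcing χ ≥ 3, and the coloring below uses 3 colors, so χ(G) = 3.
A valid 3-coloring: color 1: [0, 1, 2, 3, 19, 22, 26]; color 2: [6, 11, 13, 16, 18, 23, 24]; color 3: [9].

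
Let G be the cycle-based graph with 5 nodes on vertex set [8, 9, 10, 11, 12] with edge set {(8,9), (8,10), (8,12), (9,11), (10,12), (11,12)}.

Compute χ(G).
Clique number ω(G) = 3 (lower bound: χ ≥ ω).
The clique on [8, 10, 12] has size 3, forcing χ ≥ 3, and the coloring below uses 3 colors, so χ(G) = 3.
A valid 3-coloring: color 1: [8, 11]; color 2: [9, 12]; color 3: [10].

χ(G) = 3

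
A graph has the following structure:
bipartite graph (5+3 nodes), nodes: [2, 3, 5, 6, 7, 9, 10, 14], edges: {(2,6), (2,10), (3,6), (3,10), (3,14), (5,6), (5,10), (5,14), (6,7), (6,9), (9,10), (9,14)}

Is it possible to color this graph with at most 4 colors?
A valid 4-coloring: color 1: [6, 10, 14]; color 2: [2, 3, 5, 7, 9].
(χ(G) = 2 ≤ 4.)

Yes, G is 4-colorable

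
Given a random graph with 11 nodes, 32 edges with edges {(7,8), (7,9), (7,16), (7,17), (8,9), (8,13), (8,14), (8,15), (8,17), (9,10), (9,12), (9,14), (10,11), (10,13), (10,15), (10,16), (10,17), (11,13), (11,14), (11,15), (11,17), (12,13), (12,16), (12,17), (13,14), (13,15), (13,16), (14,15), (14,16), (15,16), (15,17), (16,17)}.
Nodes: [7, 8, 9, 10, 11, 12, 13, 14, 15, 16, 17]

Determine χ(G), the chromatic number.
Clique number ω(G) = 4 (lower bound: χ ≥ ω).
The clique on [10, 13, 15, 16] has size 4, forcing χ ≥ 4, and the coloring below uses 4 colors, so χ(G) = 4.
A valid 4-coloring: color 1: [9, 13, 17]; color 2: [8, 11, 16]; color 3: [7, 12, 15]; color 4: [10, 14].

χ(G) = 4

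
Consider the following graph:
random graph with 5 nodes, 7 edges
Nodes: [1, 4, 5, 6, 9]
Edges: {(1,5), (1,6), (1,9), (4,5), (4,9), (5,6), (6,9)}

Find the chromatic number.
Clique number ω(G) = 3 (lower bound: χ ≥ ω).
The clique on [1, 6, 9] has size 3, forcing χ ≥ 3, and the coloring below uses 3 colors, so χ(G) = 3.
A valid 3-coloring: color 1: [1, 4]; color 2: [5, 9]; color 3: [6].

χ(G) = 3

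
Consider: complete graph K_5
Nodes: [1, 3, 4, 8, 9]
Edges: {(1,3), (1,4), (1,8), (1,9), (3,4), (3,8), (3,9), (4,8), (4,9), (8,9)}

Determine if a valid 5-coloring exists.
A valid 5-coloring: color 1: [3]; color 2: [9]; color 3: [8]; color 4: [1]; color 5: [4].
(χ(G) = 5 ≤ 5.)

Yes, G is 5-colorable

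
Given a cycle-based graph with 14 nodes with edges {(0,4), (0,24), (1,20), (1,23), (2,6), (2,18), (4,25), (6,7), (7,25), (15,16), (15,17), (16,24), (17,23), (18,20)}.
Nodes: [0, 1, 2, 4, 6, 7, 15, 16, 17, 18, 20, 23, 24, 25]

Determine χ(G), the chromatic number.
χ(G) = 2

Clique number ω(G) = 2 (lower bound: χ ≥ ω).
The graph is bipartite (no odd cycle), so 2 colors suffice: χ(G) = 2.
A valid 2-coloring: color 1: [2, 4, 7, 15, 20, 23, 24]; color 2: [0, 1, 6, 16, 17, 18, 25].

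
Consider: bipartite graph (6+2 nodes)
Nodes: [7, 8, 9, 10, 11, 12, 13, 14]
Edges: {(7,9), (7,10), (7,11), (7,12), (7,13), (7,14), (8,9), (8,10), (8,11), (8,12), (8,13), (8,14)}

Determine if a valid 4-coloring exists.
A valid 4-coloring: color 1: [7, 8]; color 2: [9, 10, 11, 12, 13, 14].
(χ(G) = 2 ≤ 4.)

Yes, G is 4-colorable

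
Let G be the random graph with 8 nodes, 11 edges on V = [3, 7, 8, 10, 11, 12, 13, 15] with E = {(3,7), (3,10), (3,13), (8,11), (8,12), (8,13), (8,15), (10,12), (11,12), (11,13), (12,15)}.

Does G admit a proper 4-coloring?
Yes, G is 4-colorable

A valid 4-coloring: color 1: [3, 8]; color 2: [7, 12, 13]; color 3: [10, 11, 15].
(χ(G) = 3 ≤ 4.)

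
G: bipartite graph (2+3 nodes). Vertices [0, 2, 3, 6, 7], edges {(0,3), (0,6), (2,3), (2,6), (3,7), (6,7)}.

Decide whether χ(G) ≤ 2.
Yes, G is 2-colorable

A valid 2-coloring: color 1: [3, 6]; color 2: [0, 2, 7].
(χ(G) = 2 ≤ 2.)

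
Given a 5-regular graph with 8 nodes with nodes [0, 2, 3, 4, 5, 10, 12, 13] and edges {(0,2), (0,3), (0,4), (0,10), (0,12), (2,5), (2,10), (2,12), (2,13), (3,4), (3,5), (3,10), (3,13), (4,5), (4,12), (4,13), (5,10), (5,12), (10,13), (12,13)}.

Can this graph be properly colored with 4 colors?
A valid 4-coloring: color 1: [2, 4]; color 2: [10, 12]; color 3: [0, 5, 13]; color 4: [3].
(χ(G) = 4 ≤ 4.)

Yes, G is 4-colorable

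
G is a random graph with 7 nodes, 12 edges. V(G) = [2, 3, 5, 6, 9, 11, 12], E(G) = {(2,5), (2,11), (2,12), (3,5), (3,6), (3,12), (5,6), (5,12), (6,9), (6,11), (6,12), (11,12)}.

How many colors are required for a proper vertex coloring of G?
χ(G) = 4

Clique number ω(G) = 4 (lower bound: χ ≥ ω).
The clique on [3, 5, 6, 12] has size 4, forcing χ ≥ 4, and the coloring below uses 4 colors, so χ(G) = 4.
A valid 4-coloring: color 1: [9, 12]; color 2: [2, 6]; color 3: [5, 11]; color 4: [3].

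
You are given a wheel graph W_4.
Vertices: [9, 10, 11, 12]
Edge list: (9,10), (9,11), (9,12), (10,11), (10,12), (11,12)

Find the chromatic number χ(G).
χ(G) = 4

Clique number ω(G) = 4 (lower bound: χ ≥ ω).
The clique on [9, 10, 11, 12] has size 4, forcing χ ≥ 4, and the coloring below uses 4 colors, so χ(G) = 4.
A valid 4-coloring: color 1: [10]; color 2: [12]; color 3: [9]; color 4: [11].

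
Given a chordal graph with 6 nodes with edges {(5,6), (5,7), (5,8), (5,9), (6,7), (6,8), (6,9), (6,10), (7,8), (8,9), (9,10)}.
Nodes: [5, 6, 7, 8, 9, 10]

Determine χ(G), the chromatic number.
Clique number ω(G) = 4 (lower bound: χ ≥ ω).
The clique on [5, 6, 8, 9] has size 4, forcing χ ≥ 4, and the coloring below uses 4 colors, so χ(G) = 4.
A valid 4-coloring: color 1: [6]; color 2: [8, 10]; color 3: [5]; color 4: [7, 9].

χ(G) = 4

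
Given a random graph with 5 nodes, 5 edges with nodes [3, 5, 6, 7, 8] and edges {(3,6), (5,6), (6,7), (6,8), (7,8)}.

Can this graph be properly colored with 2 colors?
No, G is not 2-colorable

The clique on vertices [6, 7, 8] has size 3 > 2, so it alone needs 3 colors.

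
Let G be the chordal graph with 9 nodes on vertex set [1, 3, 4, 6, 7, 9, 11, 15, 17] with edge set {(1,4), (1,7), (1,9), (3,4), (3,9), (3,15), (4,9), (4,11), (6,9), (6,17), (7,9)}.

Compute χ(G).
Clique number ω(G) = 3 (lower bound: χ ≥ ω).
The clique on [1, 4, 9] has size 3, forcing χ ≥ 3, and the coloring below uses 3 colors, so χ(G) = 3.
A valid 3-coloring: color 1: [9, 11, 15, 17]; color 2: [4, 6, 7]; color 3: [1, 3].

χ(G) = 3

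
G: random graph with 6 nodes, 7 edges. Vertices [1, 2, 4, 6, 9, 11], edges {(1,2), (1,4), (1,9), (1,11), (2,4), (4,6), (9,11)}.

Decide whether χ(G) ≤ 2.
No, G is not 2-colorable

The clique on vertices [1, 9, 11] has size 3 > 2, so it alone needs 3 colors.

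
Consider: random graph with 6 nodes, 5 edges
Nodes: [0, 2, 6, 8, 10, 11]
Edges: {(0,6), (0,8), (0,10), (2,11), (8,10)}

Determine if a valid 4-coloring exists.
A valid 4-coloring: color 1: [0, 2]; color 2: [6, 10, 11]; color 3: [8].
(χ(G) = 3 ≤ 4.)

Yes, G is 4-colorable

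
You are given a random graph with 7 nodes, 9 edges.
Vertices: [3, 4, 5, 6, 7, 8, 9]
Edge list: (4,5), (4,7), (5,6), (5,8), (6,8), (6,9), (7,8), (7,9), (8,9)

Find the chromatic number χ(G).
Clique number ω(G) = 3 (lower bound: χ ≥ ω).
The clique on [6, 8, 9] has size 3, forcing χ ≥ 3, and the coloring below uses 3 colors, so χ(G) = 3.
A valid 3-coloring: color 1: [3, 4, 8]; color 2: [5, 9]; color 3: [6, 7].

χ(G) = 3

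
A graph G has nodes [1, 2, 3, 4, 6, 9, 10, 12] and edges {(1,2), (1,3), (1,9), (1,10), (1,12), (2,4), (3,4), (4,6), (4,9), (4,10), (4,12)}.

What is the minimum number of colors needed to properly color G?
Clique number ω(G) = 2 (lower bound: χ ≥ ω).
The graph is bipartite (no odd cycle), so 2 colors suffice: χ(G) = 2.
A valid 2-coloring: color 1: [1, 4]; color 2: [2, 3, 6, 9, 10, 12].

χ(G) = 2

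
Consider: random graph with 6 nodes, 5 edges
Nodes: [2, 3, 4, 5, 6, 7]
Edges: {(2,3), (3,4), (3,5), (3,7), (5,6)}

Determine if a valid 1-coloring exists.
No, G is not 1-colorable

Edge (2,3) forces its endpoints to differ, so 1 color is not enough.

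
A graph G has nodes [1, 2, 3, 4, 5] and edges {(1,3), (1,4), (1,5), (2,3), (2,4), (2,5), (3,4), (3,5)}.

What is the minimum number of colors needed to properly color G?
χ(G) = 3

Clique number ω(G) = 3 (lower bound: χ ≥ ω).
The clique on [1, 3, 4] has size 3, forcing χ ≥ 3, and the coloring below uses 3 colors, so χ(G) = 3.
A valid 3-coloring: color 1: [3]; color 2: [1, 2]; color 3: [4, 5].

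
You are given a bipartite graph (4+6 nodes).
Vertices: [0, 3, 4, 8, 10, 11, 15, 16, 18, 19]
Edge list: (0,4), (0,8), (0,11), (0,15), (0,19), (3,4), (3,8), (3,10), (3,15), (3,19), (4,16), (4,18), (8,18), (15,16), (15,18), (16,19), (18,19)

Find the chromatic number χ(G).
Clique number ω(G) = 2 (lower bound: χ ≥ ω).
The graph is bipartite (no odd cycle), so 2 colors suffice: χ(G) = 2.
A valid 2-coloring: color 1: [0, 3, 16, 18]; color 2: [4, 8, 10, 11, 15, 19].

χ(G) = 2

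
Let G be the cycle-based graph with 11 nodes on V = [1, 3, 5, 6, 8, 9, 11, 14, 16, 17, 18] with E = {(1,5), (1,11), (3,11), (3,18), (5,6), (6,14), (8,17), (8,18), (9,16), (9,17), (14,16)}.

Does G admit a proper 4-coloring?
A valid 4-coloring: color 1: [1, 3, 6, 8, 16]; color 2: [5, 9, 11, 14, 18]; color 3: [17].
(χ(G) = 3 ≤ 4.)

Yes, G is 4-colorable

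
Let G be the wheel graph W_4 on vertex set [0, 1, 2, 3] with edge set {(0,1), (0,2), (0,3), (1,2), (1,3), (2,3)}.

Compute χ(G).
Clique number ω(G) = 4 (lower bound: χ ≥ ω).
The clique on [0, 1, 2, 3] has size 4, forcing χ ≥ 4, and the coloring below uses 4 colors, so χ(G) = 4.
A valid 4-coloring: color 1: [1]; color 2: [0]; color 3: [2]; color 4: [3].

χ(G) = 4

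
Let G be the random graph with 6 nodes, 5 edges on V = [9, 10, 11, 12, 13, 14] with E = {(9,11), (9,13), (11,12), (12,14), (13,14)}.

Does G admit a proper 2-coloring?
No, G is not 2-colorable

Odd cycle [9, 13, 14, 12, 11] needs 3 colors (χ ≥ 3).
Hence χ(G) ≥ 3 > 2, so no proper 2-coloring exists.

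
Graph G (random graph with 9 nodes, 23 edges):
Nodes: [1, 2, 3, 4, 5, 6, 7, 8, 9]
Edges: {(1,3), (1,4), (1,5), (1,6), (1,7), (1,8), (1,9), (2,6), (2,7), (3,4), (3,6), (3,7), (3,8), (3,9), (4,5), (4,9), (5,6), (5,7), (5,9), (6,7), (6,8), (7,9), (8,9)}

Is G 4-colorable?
Yes, G is 4-colorable

A valid 4-coloring: color 1: [1, 2]; color 2: [4, 7, 8]; color 3: [3, 5]; color 4: [6, 9].
(χ(G) = 4 ≤ 4.)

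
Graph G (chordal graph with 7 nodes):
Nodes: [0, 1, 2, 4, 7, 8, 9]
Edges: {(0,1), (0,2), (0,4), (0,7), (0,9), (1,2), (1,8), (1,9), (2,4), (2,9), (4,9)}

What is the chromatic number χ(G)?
Clique number ω(G) = 4 (lower bound: χ ≥ ω).
The clique on [0, 1, 2, 9] has size 4, forcing χ ≥ 4, and the coloring below uses 4 colors, so χ(G) = 4.
A valid 4-coloring: color 1: [0, 8]; color 2: [7, 9]; color 3: [1, 4]; color 4: [2].

χ(G) = 4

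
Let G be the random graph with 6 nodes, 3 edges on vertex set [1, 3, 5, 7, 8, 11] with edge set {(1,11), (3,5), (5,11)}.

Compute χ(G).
χ(G) = 2

Clique number ω(G) = 2 (lower bound: χ ≥ ω).
The graph is bipartite (no odd cycle), so 2 colors suffice: χ(G) = 2.
A valid 2-coloring: color 1: [1, 5, 7, 8]; color 2: [3, 11].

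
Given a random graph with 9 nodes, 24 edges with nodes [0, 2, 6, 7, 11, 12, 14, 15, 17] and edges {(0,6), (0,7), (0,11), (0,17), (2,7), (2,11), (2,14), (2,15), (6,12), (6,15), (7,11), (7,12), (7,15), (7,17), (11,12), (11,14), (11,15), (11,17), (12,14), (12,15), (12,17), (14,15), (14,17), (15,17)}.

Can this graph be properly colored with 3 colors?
The clique on vertices [11, 12, 14, 15, 17] has size 5 > 3, so it alone needs 5 colors.

No, G is not 3-colorable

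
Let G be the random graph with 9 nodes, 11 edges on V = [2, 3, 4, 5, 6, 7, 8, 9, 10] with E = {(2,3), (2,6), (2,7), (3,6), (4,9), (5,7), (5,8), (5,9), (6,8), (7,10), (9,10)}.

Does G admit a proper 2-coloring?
No, G is not 2-colorable

The clique on vertices [2, 3, 6] has size 3 > 2, so it alone needs 3 colors.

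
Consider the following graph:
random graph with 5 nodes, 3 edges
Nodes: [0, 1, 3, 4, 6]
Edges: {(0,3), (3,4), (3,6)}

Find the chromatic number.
Clique number ω(G) = 2 (lower bound: χ ≥ ω).
The graph is bipartite (no odd cycle), so 2 colors suffice: χ(G) = 2.
A valid 2-coloring: color 1: [1, 3]; color 2: [0, 4, 6].

χ(G) = 2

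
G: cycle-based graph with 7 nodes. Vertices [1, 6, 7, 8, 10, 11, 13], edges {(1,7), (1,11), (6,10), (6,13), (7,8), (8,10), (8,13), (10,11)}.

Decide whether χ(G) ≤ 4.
A valid 4-coloring: color 1: [1, 6, 8]; color 2: [7, 10, 13]; color 3: [11].
(χ(G) = 3 ≤ 4.)

Yes, G is 4-colorable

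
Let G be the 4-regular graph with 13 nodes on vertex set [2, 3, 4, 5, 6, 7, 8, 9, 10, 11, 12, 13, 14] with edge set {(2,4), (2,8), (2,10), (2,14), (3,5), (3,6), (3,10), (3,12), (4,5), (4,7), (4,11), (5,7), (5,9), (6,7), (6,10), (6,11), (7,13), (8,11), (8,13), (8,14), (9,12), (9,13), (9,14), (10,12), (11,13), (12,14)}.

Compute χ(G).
χ(G) = 3

Clique number ω(G) = 3 (lower bound: χ ≥ ω).
The clique on [2, 8, 14] has size 3, forcing χ ≥ 3, and the coloring below uses 3 colors, so χ(G) = 3.
A valid 3-coloring: color 1: [2, 3, 7, 9, 11]; color 2: [4, 10, 13, 14]; color 3: [5, 6, 8, 12].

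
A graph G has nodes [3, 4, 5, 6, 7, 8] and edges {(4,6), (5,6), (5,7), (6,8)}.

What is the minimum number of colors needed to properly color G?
Clique number ω(G) = 2 (lower bound: χ ≥ ω).
The graph is bipartite (no odd cycle), so 2 colors suffice: χ(G) = 2.
A valid 2-coloring: color 1: [3, 6, 7]; color 2: [4, 5, 8].

χ(G) = 2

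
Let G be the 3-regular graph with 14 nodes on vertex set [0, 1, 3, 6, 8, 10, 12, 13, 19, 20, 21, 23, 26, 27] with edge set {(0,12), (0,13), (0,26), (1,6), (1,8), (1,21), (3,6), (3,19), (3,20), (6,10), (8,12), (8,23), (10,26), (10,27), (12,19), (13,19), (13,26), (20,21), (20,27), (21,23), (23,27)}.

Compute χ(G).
Clique number ω(G) = 3 (lower bound: χ ≥ ω).
The clique on [0, 13, 26] has size 3, forcing χ ≥ 3, and the coloring below uses 3 colors, so χ(G) = 3.
A valid 3-coloring: color 1: [1, 3, 10, 12, 13, 23]; color 2: [0, 6, 8, 19, 21, 27]; color 3: [20, 26].

χ(G) = 3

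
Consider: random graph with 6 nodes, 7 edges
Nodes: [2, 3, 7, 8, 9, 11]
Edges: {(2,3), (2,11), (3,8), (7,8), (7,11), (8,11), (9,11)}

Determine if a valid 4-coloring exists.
A valid 4-coloring: color 1: [3, 11]; color 2: [2, 8, 9]; color 3: [7].
(χ(G) = 3 ≤ 4.)

Yes, G is 4-colorable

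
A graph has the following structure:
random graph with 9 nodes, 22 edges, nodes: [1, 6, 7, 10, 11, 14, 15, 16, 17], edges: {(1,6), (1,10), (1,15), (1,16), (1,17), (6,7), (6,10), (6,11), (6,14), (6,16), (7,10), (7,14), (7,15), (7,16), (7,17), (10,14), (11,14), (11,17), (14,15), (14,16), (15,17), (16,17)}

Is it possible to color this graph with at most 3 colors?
No, G is not 3-colorable

The clique on vertices [6, 7, 14, 16] has size 4 > 3, so it alone needs 4 colors.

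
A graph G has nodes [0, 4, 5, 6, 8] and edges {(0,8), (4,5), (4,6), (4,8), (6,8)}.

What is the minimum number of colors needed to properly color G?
Clique number ω(G) = 3 (lower bound: χ ≥ ω).
The clique on [4, 6, 8] has size 3, forcing χ ≥ 3, and the coloring below uses 3 colors, so χ(G) = 3.
A valid 3-coloring: color 1: [5, 8]; color 2: [0, 4]; color 3: [6].

χ(G) = 3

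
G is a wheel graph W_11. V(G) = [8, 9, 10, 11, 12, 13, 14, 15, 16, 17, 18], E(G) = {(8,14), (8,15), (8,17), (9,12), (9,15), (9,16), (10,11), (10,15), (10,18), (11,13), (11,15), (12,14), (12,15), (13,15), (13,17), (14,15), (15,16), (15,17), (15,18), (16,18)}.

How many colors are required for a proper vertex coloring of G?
Clique number ω(G) = 3 (lower bound: χ ≥ ω).
The clique on [8, 15, 17] has size 3, forcing χ ≥ 3, and the coloring below uses 3 colors, so χ(G) = 3.
A valid 3-coloring: color 1: [15]; color 2: [9, 11, 14, 17, 18]; color 3: [8, 10, 12, 13, 16].

χ(G) = 3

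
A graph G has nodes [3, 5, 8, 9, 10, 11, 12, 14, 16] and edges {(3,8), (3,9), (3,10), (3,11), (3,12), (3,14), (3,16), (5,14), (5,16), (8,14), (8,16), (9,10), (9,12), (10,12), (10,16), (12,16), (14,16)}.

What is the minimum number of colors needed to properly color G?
χ(G) = 4

Clique number ω(G) = 4 (lower bound: χ ≥ ω).
The clique on [3, 8, 14, 16] has size 4, forcing χ ≥ 4, and the coloring below uses 4 colors, so χ(G) = 4.
A valid 4-coloring: color 1: [3, 5]; color 2: [9, 11, 16]; color 3: [12, 14]; color 4: [8, 10].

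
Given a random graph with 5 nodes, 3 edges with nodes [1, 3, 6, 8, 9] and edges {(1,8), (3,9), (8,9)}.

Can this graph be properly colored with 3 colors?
A valid 3-coloring: color 1: [3, 6, 8]; color 2: [1, 9].
(χ(G) = 2 ≤ 3.)

Yes, G is 3-colorable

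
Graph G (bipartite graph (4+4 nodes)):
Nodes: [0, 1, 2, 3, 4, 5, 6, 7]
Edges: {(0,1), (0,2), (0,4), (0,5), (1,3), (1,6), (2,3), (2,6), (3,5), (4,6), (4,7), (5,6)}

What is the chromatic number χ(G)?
χ(G) = 2

Clique number ω(G) = 2 (lower bound: χ ≥ ω).
The graph is bipartite (no odd cycle), so 2 colors suffice: χ(G) = 2.
A valid 2-coloring: color 1: [0, 3, 6, 7]; color 2: [1, 2, 4, 5].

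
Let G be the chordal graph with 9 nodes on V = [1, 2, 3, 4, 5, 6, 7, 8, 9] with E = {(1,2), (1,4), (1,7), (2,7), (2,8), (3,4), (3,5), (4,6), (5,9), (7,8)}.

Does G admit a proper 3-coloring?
A valid 3-coloring: color 1: [4, 5, 7]; color 2: [2, 3, 6, 9]; color 3: [1, 8].
(χ(G) = 3 ≤ 3.)

Yes, G is 3-colorable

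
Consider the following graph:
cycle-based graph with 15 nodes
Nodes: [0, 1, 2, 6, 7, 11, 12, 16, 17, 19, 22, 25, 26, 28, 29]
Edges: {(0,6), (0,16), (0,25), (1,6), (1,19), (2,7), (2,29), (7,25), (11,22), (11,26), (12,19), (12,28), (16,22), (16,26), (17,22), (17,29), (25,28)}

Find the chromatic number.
Clique number ω(G) = 2 (lower bound: χ ≥ ω).
Odd cycle [6, 1, 19, 12, 28, 25, 7, 2, 29, 17, 22, 16, 0] needs 3 colors (χ ≥ 3).
The coloring below uses 3 colors, so χ(G) = 3.
A valid 3-coloring: color 1: [2, 6, 11, 16, 17, 19, 25]; color 2: [0, 1, 7, 12, 22, 26, 29]; color 3: [28].

χ(G) = 3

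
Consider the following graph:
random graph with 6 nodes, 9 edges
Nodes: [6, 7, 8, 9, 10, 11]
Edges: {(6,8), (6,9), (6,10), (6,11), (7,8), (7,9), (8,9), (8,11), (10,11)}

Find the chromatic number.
Clique number ω(G) = 3 (lower bound: χ ≥ ω).
The clique on [6, 8, 9] has size 3, forcing χ ≥ 3, and the coloring below uses 3 colors, so χ(G) = 3.
A valid 3-coloring: color 1: [8, 10]; color 2: [6, 7]; color 3: [9, 11].

χ(G) = 3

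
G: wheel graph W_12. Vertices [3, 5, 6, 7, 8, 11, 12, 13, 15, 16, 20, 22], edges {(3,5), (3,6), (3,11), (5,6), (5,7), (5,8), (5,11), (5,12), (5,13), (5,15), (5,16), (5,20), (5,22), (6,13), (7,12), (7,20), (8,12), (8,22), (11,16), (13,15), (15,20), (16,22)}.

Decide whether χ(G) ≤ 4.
A valid 4-coloring: color 1: [5]; color 2: [6, 7, 11, 15, 22]; color 3: [3, 12, 13, 16, 20]; color 4: [8].
(χ(G) = 4 ≤ 4.)

Yes, G is 4-colorable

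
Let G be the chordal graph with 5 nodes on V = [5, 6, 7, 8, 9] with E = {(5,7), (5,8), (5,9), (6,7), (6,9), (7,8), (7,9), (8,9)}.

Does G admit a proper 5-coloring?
Yes, G is 5-colorable

A valid 5-coloring: color 1: [7]; color 2: [9]; color 3: [5, 6]; color 4: [8].
(χ(G) = 4 ≤ 5.)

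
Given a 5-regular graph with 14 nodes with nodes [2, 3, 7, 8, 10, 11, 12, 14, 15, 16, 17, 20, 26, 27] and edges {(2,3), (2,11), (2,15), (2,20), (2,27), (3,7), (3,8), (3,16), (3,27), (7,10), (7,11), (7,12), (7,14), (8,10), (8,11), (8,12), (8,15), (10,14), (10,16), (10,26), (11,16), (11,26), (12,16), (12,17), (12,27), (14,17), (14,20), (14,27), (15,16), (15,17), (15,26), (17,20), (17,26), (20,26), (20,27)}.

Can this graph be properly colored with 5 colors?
Yes, G is 5-colorable

A valid 5-coloring: color 1: [3, 10, 11, 12, 15, 20]; color 2: [7, 8, 16, 17, 27]; color 3: [2, 14, 26].
(χ(G) = 3 ≤ 5.)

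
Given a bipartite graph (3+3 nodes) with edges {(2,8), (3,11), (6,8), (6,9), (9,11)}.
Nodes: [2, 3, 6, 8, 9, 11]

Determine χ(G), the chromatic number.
Clique number ω(G) = 2 (lower bound: χ ≥ ω).
The graph is bipartite (no odd cycle), so 2 colors suffice: χ(G) = 2.
A valid 2-coloring: color 1: [3, 8, 9]; color 2: [2, 6, 11].

χ(G) = 2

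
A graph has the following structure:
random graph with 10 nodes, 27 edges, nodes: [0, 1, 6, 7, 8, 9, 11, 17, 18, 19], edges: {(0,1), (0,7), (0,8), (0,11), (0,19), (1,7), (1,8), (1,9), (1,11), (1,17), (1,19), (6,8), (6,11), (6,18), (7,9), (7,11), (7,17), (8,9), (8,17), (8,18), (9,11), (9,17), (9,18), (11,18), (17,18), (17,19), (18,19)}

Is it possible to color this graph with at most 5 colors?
A valid 5-coloring: color 1: [1, 18]; color 2: [7, 8, 19]; color 3: [11, 17]; color 4: [0, 6, 9].
(χ(G) = 4 ≤ 5.)

Yes, G is 5-colorable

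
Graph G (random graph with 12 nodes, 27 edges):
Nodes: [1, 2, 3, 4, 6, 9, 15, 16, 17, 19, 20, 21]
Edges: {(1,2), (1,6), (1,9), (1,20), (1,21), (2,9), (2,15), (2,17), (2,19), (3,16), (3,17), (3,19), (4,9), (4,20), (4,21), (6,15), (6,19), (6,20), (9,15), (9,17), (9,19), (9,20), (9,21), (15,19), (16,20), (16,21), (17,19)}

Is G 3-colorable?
No, G is not 3-colorable

The clique on vertices [2, 9, 17, 19] has size 4 > 3, so it alone needs 4 colors.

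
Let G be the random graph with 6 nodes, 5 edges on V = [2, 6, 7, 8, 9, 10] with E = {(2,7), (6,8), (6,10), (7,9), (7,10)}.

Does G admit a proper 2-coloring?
Yes, G is 2-colorable

A valid 2-coloring: color 1: [6, 7]; color 2: [2, 8, 9, 10].
(χ(G) = 2 ≤ 2.)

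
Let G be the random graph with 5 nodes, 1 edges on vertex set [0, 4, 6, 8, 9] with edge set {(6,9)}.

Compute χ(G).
χ(G) = 2

Clique number ω(G) = 2 (lower bound: χ ≥ ω).
The graph is bipartite (no odd cycle), so 2 colors suffice: χ(G) = 2.
A valid 2-coloring: color 1: [0, 4, 6, 8]; color 2: [9].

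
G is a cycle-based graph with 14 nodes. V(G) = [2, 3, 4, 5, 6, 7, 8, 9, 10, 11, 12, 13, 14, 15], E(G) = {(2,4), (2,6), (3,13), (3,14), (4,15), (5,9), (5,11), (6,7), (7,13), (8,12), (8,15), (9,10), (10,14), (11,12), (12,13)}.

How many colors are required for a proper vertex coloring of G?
Clique number ω(G) = 2 (lower bound: χ ≥ ω).
The graph is bipartite (no odd cycle), so 2 colors suffice: χ(G) = 2.
A valid 2-coloring: color 1: [4, 6, 8, 9, 11, 13, 14]; color 2: [2, 3, 5, 7, 10, 12, 15].

χ(G) = 2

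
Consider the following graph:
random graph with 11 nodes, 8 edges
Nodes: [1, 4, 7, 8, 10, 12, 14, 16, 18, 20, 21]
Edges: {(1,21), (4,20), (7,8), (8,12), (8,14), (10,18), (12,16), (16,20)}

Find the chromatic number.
χ(G) = 2

Clique number ω(G) = 2 (lower bound: χ ≥ ω).
The graph is bipartite (no odd cycle), so 2 colors suffice: χ(G) = 2.
A valid 2-coloring: color 1: [4, 8, 10, 16, 21]; color 2: [1, 7, 12, 14, 18, 20].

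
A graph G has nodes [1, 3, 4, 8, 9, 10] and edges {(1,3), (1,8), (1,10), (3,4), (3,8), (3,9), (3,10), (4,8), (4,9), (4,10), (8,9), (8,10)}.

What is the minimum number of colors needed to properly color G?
Clique number ω(G) = 4 (lower bound: χ ≥ ω).
The clique on [3, 4, 8, 9] has size 4, forcing χ ≥ 4, and the coloring below uses 4 colors, so χ(G) = 4.
A valid 4-coloring: color 1: [3]; color 2: [8]; color 3: [9, 10]; color 4: [1, 4].

χ(G) = 4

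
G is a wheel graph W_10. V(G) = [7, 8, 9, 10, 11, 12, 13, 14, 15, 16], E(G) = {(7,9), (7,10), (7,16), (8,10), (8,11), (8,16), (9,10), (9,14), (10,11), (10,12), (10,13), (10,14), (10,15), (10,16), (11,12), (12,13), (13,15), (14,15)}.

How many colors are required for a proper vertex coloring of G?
Clique number ω(G) = 3 (lower bound: χ ≥ ω).
Odd cycle [13, 15, 14, 9, 7, 16, 8, 11, 12] needs 3 colors (χ ≥ 3).
Vertex 10 is adjacent to every vertex of [7, 8, 9, 11, 12, 13, 14, 15, 16], which already need 3 colors among themselves, so 10 needs a new color (χ ≥ 4).
The coloring below uses 4 colors, so χ(G) = 4.
A valid 4-coloring: color 1: [10]; color 2: [7, 11, 13, 14]; color 3: [9, 12, 15, 16]; color 4: [8].

χ(G) = 4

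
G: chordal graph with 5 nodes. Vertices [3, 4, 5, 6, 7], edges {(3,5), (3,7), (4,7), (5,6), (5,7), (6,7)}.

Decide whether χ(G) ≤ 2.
The clique on vertices [3, 5, 7] has size 3 > 2, so it alone needs 3 colors.

No, G is not 2-colorable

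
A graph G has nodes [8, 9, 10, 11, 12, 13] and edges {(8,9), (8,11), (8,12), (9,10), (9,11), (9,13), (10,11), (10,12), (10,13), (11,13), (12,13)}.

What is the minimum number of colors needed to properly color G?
Clique number ω(G) = 4 (lower bound: χ ≥ ω).
The clique on [9, 10, 11, 13] has size 4, forcing χ ≥ 4, and the coloring below uses 4 colors, so χ(G) = 4.
A valid 4-coloring: color 1: [8, 13]; color 2: [9, 12]; color 3: [11]; color 4: [10].

χ(G) = 4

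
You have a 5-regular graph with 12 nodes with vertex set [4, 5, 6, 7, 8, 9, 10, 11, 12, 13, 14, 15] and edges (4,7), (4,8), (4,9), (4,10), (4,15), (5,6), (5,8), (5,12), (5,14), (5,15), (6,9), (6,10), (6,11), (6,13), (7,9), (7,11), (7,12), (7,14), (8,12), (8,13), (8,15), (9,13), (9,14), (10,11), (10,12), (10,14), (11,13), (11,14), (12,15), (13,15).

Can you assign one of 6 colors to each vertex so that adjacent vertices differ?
Yes, G is 6-colorable

A valid 6-coloring: color 1: [4, 6, 12, 14]; color 2: [9, 11, 15]; color 3: [5, 7, 10, 13]; color 4: [8].
(χ(G) = 4 ≤ 6.)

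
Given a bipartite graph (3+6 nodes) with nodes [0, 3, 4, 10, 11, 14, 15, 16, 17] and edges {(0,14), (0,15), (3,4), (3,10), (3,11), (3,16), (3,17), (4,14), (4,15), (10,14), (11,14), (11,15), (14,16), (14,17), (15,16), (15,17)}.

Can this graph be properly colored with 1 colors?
Edge (3,4) forces its endpoints to differ, so 1 color is not enough.

No, G is not 1-colorable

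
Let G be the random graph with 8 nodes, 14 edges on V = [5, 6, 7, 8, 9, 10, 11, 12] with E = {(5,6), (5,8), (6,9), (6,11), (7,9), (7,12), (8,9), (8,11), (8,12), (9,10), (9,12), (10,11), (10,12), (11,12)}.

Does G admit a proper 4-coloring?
Yes, G is 4-colorable

A valid 4-coloring: color 1: [6, 12]; color 2: [5, 9, 11]; color 3: [7, 8, 10].
(χ(G) = 3 ≤ 4.)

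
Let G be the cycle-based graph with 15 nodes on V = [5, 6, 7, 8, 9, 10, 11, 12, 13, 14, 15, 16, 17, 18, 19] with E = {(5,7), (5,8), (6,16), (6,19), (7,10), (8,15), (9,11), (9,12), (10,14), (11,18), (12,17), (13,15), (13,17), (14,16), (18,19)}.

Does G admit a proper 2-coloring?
No, G is not 2-colorable

Odd cycle [15, 8, 5, 7, 10, 14, 16, 6, 19, 18, 11, 9, 12, 17, 13] needs 3 colors (χ ≥ 3).
Hence χ(G) ≥ 3 > 2, so no proper 2-coloring exists.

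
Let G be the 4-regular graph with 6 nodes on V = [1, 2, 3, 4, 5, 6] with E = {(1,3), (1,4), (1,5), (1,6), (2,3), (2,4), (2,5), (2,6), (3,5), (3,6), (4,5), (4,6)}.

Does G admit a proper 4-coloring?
A valid 4-coloring: color 1: [5, 6]; color 2: [3, 4]; color 3: [1, 2].
(χ(G) = 3 ≤ 4.)

Yes, G is 4-colorable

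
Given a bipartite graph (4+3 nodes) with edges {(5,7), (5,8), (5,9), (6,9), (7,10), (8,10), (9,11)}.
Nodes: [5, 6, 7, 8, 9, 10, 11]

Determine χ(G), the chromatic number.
χ(G) = 2

Clique number ω(G) = 2 (lower bound: χ ≥ ω).
The graph is bipartite (no odd cycle), so 2 colors suffice: χ(G) = 2.
A valid 2-coloring: color 1: [5, 6, 10, 11]; color 2: [7, 8, 9].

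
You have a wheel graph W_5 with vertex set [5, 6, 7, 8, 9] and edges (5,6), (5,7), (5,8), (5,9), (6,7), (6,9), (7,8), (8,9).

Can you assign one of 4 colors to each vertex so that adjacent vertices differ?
A valid 4-coloring: color 1: [5]; color 2: [7, 9]; color 3: [6, 8].
(χ(G) = 3 ≤ 4.)

Yes, G is 4-colorable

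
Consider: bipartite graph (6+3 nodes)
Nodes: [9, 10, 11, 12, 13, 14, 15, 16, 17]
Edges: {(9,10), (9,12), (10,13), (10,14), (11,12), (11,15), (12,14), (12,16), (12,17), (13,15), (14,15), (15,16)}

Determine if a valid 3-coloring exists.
Yes, G is 3-colorable

A valid 3-coloring: color 1: [10, 12, 15]; color 2: [9, 11, 13, 14, 16, 17].
(χ(G) = 2 ≤ 3.)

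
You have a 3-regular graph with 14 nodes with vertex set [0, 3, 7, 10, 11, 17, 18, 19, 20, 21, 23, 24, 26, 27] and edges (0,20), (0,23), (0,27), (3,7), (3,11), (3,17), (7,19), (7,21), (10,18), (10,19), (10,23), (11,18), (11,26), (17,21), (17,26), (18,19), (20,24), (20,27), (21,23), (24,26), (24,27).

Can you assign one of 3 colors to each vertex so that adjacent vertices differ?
Yes, G is 3-colorable

A valid 3-coloring: color 1: [0, 7, 10, 11, 17, 24]; color 2: [3, 18, 23, 26, 27]; color 3: [19, 20, 21].
(χ(G) = 3 ≤ 3.)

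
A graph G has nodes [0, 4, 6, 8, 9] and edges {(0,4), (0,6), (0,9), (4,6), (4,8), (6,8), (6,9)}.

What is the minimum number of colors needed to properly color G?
χ(G) = 3

Clique number ω(G) = 3 (lower bound: χ ≥ ω).
The clique on [4, 6, 8] has size 3, forcing χ ≥ 3, and the coloring below uses 3 colors, so χ(G) = 3.
A valid 3-coloring: color 1: [6]; color 2: [4, 9]; color 3: [0, 8].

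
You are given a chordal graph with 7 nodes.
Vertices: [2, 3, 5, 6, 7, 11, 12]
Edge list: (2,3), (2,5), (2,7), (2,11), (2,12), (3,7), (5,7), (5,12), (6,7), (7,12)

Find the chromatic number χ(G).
χ(G) = 4

Clique number ω(G) = 4 (lower bound: χ ≥ ω).
The clique on [2, 5, 7, 12] has size 4, forcing χ ≥ 4, and the coloring below uses 4 colors, so χ(G) = 4.
A valid 4-coloring: color 1: [7, 11]; color 2: [2, 6]; color 3: [3, 5]; color 4: [12].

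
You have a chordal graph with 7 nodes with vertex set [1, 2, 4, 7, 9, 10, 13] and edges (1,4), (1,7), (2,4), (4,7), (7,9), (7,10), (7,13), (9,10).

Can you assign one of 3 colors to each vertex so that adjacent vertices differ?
A valid 3-coloring: color 1: [2, 7]; color 2: [4, 9, 13]; color 3: [1, 10].
(χ(G) = 3 ≤ 3.)

Yes, G is 3-colorable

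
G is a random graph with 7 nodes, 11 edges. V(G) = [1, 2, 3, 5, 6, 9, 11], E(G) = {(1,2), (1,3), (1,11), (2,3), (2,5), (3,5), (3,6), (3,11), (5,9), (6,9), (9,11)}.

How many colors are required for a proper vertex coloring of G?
Clique number ω(G) = 3 (lower bound: χ ≥ ω).
The clique on [1, 2, 3] has size 3, forcing χ ≥ 3, and the coloring below uses 3 colors, so χ(G) = 3.
A valid 3-coloring: color 1: [3, 9]; color 2: [1, 5, 6]; color 3: [2, 11].

χ(G) = 3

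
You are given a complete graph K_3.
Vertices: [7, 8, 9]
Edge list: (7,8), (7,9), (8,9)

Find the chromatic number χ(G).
Clique number ω(G) = 3 (lower bound: χ ≥ ω).
The clique on [7, 8, 9] has size 3, forcing χ ≥ 3, and the coloring below uses 3 colors, so χ(G) = 3.
A valid 3-coloring: color 1: [7]; color 2: [9]; color 3: [8].

χ(G) = 3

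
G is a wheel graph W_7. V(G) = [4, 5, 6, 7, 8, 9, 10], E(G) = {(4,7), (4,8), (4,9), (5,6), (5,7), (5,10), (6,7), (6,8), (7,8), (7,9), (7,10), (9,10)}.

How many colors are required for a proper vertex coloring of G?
Clique number ω(G) = 3 (lower bound: χ ≥ ω).
The clique on [7, 9, 10] has size 3, forcing χ ≥ 3, and the coloring below uses 3 colors, so χ(G) = 3.
A valid 3-coloring: color 1: [7]; color 2: [5, 8, 9]; color 3: [4, 6, 10].

χ(G) = 3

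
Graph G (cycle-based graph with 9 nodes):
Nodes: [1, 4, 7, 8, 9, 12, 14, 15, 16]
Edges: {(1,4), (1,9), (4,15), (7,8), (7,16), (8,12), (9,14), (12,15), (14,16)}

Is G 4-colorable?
A valid 4-coloring: color 1: [1, 8, 14, 15]; color 2: [4, 9, 12, 16]; color 3: [7].
(χ(G) = 3 ≤ 4.)

Yes, G is 4-colorable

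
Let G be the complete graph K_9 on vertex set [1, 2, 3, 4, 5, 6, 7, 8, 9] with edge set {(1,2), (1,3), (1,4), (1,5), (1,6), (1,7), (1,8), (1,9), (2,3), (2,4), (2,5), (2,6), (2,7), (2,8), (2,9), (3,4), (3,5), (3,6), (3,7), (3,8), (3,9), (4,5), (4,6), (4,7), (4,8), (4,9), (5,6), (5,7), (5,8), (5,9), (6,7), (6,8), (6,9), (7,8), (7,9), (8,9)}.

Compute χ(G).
χ(G) = 9

Clique number ω(G) = 9 (lower bound: χ ≥ ω).
The clique on [1, 2, 3, 4, 5, 6, 7, 8, 9] has size 9, forcing χ ≥ 9, and the coloring below uses 9 colors, so χ(G) = 9.
A valid 9-coloring: color 1: [6]; color 2: [5]; color 3: [7]; color 4: [4]; color 5: [2]; color 6: [9]; color 7: [8]; color 8: [1]; color 9: [3].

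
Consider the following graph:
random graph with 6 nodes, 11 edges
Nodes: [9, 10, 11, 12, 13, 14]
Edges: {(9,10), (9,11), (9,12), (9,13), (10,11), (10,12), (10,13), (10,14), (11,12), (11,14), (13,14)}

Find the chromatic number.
Clique number ω(G) = 4 (lower bound: χ ≥ ω).
The clique on [9, 10, 11, 12] has size 4, forcing χ ≥ 4, and the coloring below uses 4 colors, so χ(G) = 4.
A valid 4-coloring: color 1: [10]; color 2: [9, 14]; color 3: [11, 13]; color 4: [12].

χ(G) = 4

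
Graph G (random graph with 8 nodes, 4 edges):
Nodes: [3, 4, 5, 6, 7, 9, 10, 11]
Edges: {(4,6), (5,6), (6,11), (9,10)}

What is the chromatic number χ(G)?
χ(G) = 2

Clique number ω(G) = 2 (lower bound: χ ≥ ω).
The graph is bipartite (no odd cycle), so 2 colors suffice: χ(G) = 2.
A valid 2-coloring: color 1: [3, 6, 7, 10]; color 2: [4, 5, 9, 11].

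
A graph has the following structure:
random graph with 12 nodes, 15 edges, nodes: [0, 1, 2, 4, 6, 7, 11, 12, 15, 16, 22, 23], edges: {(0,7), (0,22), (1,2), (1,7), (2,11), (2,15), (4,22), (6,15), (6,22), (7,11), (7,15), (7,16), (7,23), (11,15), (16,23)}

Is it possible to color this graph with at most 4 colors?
Yes, G is 4-colorable

A valid 4-coloring: color 1: [2, 7, 12, 22]; color 2: [0, 1, 4, 15, 23]; color 3: [6, 11, 16].
(χ(G) = 3 ≤ 4.)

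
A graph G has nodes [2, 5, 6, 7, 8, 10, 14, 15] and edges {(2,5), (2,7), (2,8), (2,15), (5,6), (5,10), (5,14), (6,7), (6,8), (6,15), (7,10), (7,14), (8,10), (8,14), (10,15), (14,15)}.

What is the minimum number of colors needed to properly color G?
Clique number ω(G) = 2 (lower bound: χ ≥ ω).
The graph is bipartite (no odd cycle), so 2 colors suffice: χ(G) = 2.
A valid 2-coloring: color 1: [5, 7, 8, 15]; color 2: [2, 6, 10, 14].

χ(G) = 2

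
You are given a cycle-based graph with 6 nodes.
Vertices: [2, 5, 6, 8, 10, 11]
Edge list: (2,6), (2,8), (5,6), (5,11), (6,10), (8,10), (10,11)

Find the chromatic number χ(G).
χ(G) = 2

Clique number ω(G) = 2 (lower bound: χ ≥ ω).
The graph is bipartite (no odd cycle), so 2 colors suffice: χ(G) = 2.
A valid 2-coloring: color 1: [2, 5, 10]; color 2: [6, 8, 11].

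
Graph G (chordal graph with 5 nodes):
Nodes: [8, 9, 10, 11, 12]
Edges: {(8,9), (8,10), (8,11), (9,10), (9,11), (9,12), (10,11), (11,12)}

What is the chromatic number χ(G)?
Clique number ω(G) = 4 (lower bound: χ ≥ ω).
The clique on [8, 9, 10, 11] has size 4, forcing χ ≥ 4, and the coloring below uses 4 colors, so χ(G) = 4.
A valid 4-coloring: color 1: [11]; color 2: [9]; color 3: [8, 12]; color 4: [10].

χ(G) = 4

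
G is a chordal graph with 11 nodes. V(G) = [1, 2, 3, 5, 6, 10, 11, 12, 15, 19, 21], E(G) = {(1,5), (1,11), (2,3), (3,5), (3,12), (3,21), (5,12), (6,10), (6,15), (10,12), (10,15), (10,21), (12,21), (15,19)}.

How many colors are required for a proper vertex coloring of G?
Clique number ω(G) = 3 (lower bound: χ ≥ ω).
The clique on [3, 12, 21] has size 3, forcing χ ≥ 3, and the coloring below uses 3 colors, so χ(G) = 3.
A valid 3-coloring: color 1: [1, 3, 10, 19]; color 2: [2, 11, 12, 15]; color 3: [5, 6, 21].

χ(G) = 3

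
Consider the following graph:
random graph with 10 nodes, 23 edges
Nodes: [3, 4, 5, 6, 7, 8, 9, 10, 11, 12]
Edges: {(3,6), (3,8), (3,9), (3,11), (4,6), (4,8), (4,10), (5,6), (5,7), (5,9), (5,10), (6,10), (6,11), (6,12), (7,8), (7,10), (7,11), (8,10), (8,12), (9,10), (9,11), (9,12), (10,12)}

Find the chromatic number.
χ(G) = 4

Clique number ω(G) = 3 (lower bound: χ ≥ ω).
Odd cycle [7, 8, 4, 6, 5] needs 3 colors (χ ≥ 3).
Vertex 10 is adjacent to every vertex of [4, 5, 6, 7, 8], which already need 3 colors among themselves, so 10 needs a new color (χ ≥ 4).
The coloring below uses 4 colors, so χ(G) = 4.
A valid 4-coloring: color 1: [3, 10]; color 2: [6, 7, 9]; color 3: [5, 8, 11]; color 4: [4, 12].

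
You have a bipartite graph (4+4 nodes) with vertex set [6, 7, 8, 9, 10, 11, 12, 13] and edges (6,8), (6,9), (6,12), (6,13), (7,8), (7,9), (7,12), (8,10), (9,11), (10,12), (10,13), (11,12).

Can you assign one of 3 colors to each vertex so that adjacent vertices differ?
A valid 3-coloring: color 1: [6, 7, 10, 11]; color 2: [8, 9, 12, 13].
(χ(G) = 2 ≤ 3.)

Yes, G is 3-colorable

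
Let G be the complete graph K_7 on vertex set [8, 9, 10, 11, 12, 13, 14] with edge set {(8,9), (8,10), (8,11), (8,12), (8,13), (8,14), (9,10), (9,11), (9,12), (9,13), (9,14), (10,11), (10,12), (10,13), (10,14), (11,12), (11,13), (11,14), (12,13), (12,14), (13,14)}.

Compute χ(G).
Clique number ω(G) = 7 (lower bound: χ ≥ ω).
The clique on [8, 9, 10, 11, 12, 13, 14] has size 7, forcing χ ≥ 7, and the coloring below uses 7 colors, so χ(G) = 7.
A valid 7-coloring: color 1: [10]; color 2: [8]; color 3: [13]; color 4: [12]; color 5: [11]; color 6: [9]; color 7: [14].

χ(G) = 7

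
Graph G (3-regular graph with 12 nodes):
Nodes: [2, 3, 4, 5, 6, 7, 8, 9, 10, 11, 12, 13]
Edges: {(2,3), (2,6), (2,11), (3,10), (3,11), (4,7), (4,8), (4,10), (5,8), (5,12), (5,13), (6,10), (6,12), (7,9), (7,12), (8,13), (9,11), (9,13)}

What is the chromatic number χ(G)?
χ(G) = 3

Clique number ω(G) = 3 (lower bound: χ ≥ ω).
The clique on [2, 3, 11] has size 3, forcing χ ≥ 3, and the coloring below uses 3 colors, so χ(G) = 3.
A valid 3-coloring: color 1: [2, 7, 8, 10]; color 2: [3, 4, 5, 6, 9]; color 3: [11, 12, 13].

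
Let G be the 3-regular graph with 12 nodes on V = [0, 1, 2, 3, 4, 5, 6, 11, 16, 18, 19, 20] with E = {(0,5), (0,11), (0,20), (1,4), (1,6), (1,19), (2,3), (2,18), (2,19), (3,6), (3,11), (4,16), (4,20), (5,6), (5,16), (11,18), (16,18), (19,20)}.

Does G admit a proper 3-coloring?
Yes, G is 3-colorable

A valid 3-coloring: color 1: [6, 11, 16, 19]; color 2: [1, 2, 5, 20]; color 3: [0, 3, 4, 18].
(χ(G) = 3 ≤ 3.)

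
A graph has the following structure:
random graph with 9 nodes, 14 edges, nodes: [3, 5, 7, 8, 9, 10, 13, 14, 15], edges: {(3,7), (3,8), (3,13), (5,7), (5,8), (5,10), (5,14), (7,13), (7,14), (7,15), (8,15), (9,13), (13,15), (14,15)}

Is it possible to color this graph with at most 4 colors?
Yes, G is 4-colorable

A valid 4-coloring: color 1: [7, 8, 9, 10]; color 2: [3, 5, 15]; color 3: [13, 14].
(χ(G) = 3 ≤ 4.)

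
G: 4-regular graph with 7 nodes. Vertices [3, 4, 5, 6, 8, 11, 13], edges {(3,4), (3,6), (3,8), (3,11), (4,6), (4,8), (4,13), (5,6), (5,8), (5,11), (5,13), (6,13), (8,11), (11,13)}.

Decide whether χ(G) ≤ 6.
A valid 6-coloring: color 1: [3, 5]; color 2: [4, 11]; color 3: [8, 13]; color 4: [6].
(χ(G) = 4 ≤ 6.)

Yes, G is 6-colorable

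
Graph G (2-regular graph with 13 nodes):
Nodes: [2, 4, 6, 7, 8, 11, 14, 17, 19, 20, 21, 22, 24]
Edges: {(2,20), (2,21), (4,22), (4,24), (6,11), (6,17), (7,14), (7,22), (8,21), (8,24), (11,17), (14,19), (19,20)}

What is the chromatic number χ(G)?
χ(G) = 3

Clique number ω(G) = 3 (lower bound: χ ≥ ω).
The clique on [6, 11, 17] has size 3, forcing χ ≥ 3, and the coloring below uses 3 colors, so χ(G) = 3.
A valid 3-coloring: color 1: [2, 4, 7, 8, 11, 19]; color 2: [6, 14, 20, 21, 22, 24]; color 3: [17].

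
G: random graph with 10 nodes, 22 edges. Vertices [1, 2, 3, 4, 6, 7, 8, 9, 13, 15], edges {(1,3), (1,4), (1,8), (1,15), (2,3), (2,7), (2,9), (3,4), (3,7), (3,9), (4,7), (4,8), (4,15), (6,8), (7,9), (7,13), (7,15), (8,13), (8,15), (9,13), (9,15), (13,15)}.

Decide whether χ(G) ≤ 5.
A valid 5-coloring: color 1: [3, 6, 15]; color 2: [7, 8]; color 3: [4, 9]; color 4: [1, 2, 13].
(χ(G) = 4 ≤ 5.)

Yes, G is 5-colorable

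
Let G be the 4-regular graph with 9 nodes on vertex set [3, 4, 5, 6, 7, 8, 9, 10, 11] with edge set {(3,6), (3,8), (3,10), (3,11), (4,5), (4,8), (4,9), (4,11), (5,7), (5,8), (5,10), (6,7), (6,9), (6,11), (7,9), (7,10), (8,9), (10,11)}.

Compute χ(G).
Clique number ω(G) = 3 (lower bound: χ ≥ ω).
The clique on [3, 10, 11] has size 3, forcing χ ≥ 3, and the coloring below uses 3 colors, so χ(G) = 3.
A valid 3-coloring: color 1: [3, 5, 9]; color 2: [7, 8, 11]; color 3: [4, 6, 10].

χ(G) = 3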